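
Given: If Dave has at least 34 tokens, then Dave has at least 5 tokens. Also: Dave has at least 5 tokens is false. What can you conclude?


Modus tollens: P → Q, ¬Q ⊢ ¬P
P: Dave has at least 34 tokens
Q: Dave has at least 5 tokens
We have P → Q and Q is false.
By modus tollens, P must be false.

It is not the case that Dave has at least 34 tokens


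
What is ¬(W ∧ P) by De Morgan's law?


De Morgan's law: ¬(P ∧ Q) ≡ ¬P ∨ ¬Q
¬(W ∧ P) = ¬W ∨ ¬P

¬W ∨ ¬P


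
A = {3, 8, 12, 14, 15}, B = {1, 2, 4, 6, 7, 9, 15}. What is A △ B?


A = {3, 8, 12, 14, 15}
B = {1, 2, 4, 6, 7, 9, 15}
Operation: symmetric difference
In A only: [3, 8, 12, 14], in B only: [1, 2, 4, 6, 7, 9]

{1, 2, 3, 4, 6, 7, 8, 9, 12, 14}


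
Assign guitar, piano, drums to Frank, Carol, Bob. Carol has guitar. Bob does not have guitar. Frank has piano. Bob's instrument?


From clues:
  Frank → piano
  Carol → guitar
By elimination, Bob gets the remaining.

drums


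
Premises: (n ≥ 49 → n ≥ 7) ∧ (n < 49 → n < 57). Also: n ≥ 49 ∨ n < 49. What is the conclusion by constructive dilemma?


Constructive dilemma: (P → Q) ∧ (R → S), P ∨ R ⊢ Q ∨ S
Premise 1: n ≥ 49 → n ≥ 7
Premise 2: n < 49 → n < 57
Premise 3: n ≥ 49 ∨ n < 49
Case 1: Assuming n ≥ 49, then by Premise 1, n ≥ 7.
Case 2: Assuming n < 49, then by Premise 2, n < 57.
Since one of n ≥ 49 or n < 49 must hold, we get n ≥ 7 or n < 57.

n ≥ 7 or n < 57.


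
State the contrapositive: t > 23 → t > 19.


Original: If t > 23, then t > 19
Contrapositive: If ¬Q, then ¬P
Negate Q: not (t > 19)
Negate P: not (t > 23)

If not (t > 19), then not (t > 23).


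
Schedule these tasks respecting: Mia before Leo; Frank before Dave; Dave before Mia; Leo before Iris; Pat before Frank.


Constraints: Mia before Leo; Frank before Dave; Dave before Mia; Leo before Iris; Pat before Frank
Method: repeatedly schedule the remaining task that has no remaining task required before it.
  Step 1: remaining {Leo, Dave, Frank, Iris, Pat, Mia}; every task except Pat still has a predecessor pending → schedule Pat.
  Step 2: remaining {Leo, Dave, Frank, Iris, Mia}; every task except Frank still has a predecessor pending → schedule Frank.
  Step 3: remaining {Leo, Dave, Iris, Mia}; every task except Dave still has a predecessor pending → schedule Dave.
  Step 4: remaining {Leo, Iris, Mia}; every task except Mia still has a predecessor pending → schedule Mia.
  Step 5: remaining {Leo, Iris}; every task except Leo still has a predecessor pending → schedule Leo.
  Step 6: only Iris remains → schedule Iris.
Resulting order:

Pat → Frank → Dave → Mia → Leo → Iris


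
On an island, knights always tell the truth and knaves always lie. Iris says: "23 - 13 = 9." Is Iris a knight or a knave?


Statement: "23 - 13 = 9."
Actual: 23 - 13 = 10
Claimed: 9
Statement is FALSE → Iris lies → Knave

Knave


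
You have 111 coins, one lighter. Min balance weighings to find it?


Each weighing has 3 outcomes (left heavy / balance / right heavy), so k weighings distinguish at most 3^k cases; splitting into three near-equal groups achieves this.
Need 3^k ≥ 111: 3^4 = 81 < 111 ≤ 3^5 = 243
k = ⌈log₃(111)⌉ = 5

5


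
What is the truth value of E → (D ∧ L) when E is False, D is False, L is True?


E = False, D = False, L = True
Step 1: D ∧ L = False AND True = False
Step 2: E → (False): false only when E=True and consequent=False.
Result: True

True


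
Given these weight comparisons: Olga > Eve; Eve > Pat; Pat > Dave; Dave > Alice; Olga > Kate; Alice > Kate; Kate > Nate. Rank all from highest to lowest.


Constraints: Olga > Eve; Eve > Pat; Pat > Dave; Dave > Alice; Olga > Kate; Alice > Kate; Kate > Nate
Method: at each step, the next-highest is the one remaining person who never appears on the smaller side of a constraint between remaining people.
  Step 1: remaining {Olga, Kate, Pat, Nate, Eve, Alice, Dave}; on the smaller side: {Kate, Pat, Nate, Eve, Alice, Dave} → Olga is next (Olga > Eve; Olga > Kate).
  Step 2: remaining {Kate, Pat, Nate, Eve, Alice, Dave}; on the smaller side: {Kate, Pat, Nate, Alice, Dave} → Eve is next (Eve > Pat).
  Step 3: remaining {Kate, Pat, Nate, Alice, Dave}; on the smaller side: {Kate, Nate, Alice, Dave} → Pat is next (Pat > Dave).
  Step 4: remaining {Kate, Nate, Alice, Dave}; on the smaller side: {Kate, Nate, Alice} → Dave is next (Dave > Alice).
  Step 5: remaining {Kate, Nate, Alice}; on the smaller side: {Kate, Nate} → Alice is next (Alice > Kate).
  Step 6: remaining {Kate, Nate}; on the smaller side: {Nate} → Kate is next (Kate > Nate).
  Step 7: only Nate remains → lowest.
Final ranking (highest to lowest):

Olga > Eve > Pat > Dave > Alice > Kate > Nate


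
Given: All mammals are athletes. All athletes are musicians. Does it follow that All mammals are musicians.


Premise 1: All mammals are athletes.
Premise 2: All athletes are musicians.
Conclusion: All mammals are musicians.
Barbara syllogism (AAA-1): All A are B, All B are C → All A are C.
Middle term (athletes) distributed in premise 2.

Valid


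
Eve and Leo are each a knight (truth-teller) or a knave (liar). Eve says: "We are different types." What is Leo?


Eve says: "We are different types."
Case 1: Eve is a Knight (truth-teller)
  Statement is true → they ARE different → Leo is a Knave
Case 2: Eve is a Knave (liar)
  Statement is false → they are NOT different → Leo is a Knave
In both cases, Leo is a Knave.

Knave


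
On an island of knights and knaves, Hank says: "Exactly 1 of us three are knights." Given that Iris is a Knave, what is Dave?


Hank claims exactly 1 knights among Hank, Iris, Dave.
Given: Iris is a Knave.

Case 1: Hank is a Knight (tells truth)
  Then exactly 1 of the three are knights.
  Counting Hank, Iris: 1 knight(s) so far. Need 0 more → Dave = Knave.
Case 2: Hank is a Knave (lies)
  Then the count is NOT 1.
  If Dave = Knight, count = 1 = 1 → claim would be true, contradicts lie.
  If Dave = Knave, count = 0 ≠ 1 → lie confirmed ✓

Dave is a Knave.

Knave


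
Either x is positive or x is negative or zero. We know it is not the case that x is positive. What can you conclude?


Disjunctive syllogism: P ∨ Q, ¬P ⊢ Q
Disjunction: x is positive ∨ x is negative or zero
We know it is not the case that x is positive.
By disjunctive syllogism, the other disjunct must be true.

x is negative or zero


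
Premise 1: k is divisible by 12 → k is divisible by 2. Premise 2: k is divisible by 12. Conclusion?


Modus ponens: P → Q, P ⊢ Q
P: k is divisible by 12
Q: k is divisible by 2
We have P → Q and P is true.
By modus ponens, Q must be true.

k is divisible by 2


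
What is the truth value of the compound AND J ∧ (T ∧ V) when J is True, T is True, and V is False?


J = True, T = True, V = False
Step 1: T ∧ V = True AND False = False
Step 2: J ∧ False = True AND False = False
AND is true only when ALL operands are true.

False


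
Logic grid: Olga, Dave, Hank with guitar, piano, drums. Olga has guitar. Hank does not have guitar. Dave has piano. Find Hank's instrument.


From clues:
  Dave → piano
  Olga → guitar
By elimination, Hank gets the remaining.

drums


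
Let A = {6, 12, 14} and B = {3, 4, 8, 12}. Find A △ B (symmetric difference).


A = {6, 12, 14}
B = {3, 4, 8, 12}
Operation: symmetric difference
In A only: [6, 14], in B only: [3, 4, 8]

{3, 4, 6, 8, 14}


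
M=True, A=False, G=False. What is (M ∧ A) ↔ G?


M = True, A = False, G = False
Expression: (M ∧ A) ↔ G
Step 1: M ∧ A = True AND False = False
Step 2: (False) ↔ G = (False iff False) = True

True


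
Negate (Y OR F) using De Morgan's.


De Morgan's law: ¬(P ∨ Q) ≡ ¬P ∧ ¬Q
¬(Y ∨ F) = ¬Y ∧ ¬F

¬Y ∧ ¬F


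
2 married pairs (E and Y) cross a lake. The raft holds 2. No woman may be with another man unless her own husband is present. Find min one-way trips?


Label couples E and Y.
1. WE+WY → (far: WE,WY; near: HE,HY)
2. WE ←   (far: WY; near: HE,HY,WE)
3. HE+HY → (far: HE,HY,WY; near: WE)
4. HE ←   (far: HY,WY; near: HE,WE)  — HE returns, since WE is alone on near bank
5. HE+WE → (far: all four; near: empty)
Every state respects the constraint.
Minimum trips = 5

5


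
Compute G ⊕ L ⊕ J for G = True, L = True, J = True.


G = True, L = True, J = True
Step 1: G ⊕ L = True XOR True = False
Step 2: False ⊕ J = False XOR True = True
XOR is true when an odd number of operands are true.

True


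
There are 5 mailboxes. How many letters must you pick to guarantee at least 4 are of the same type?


Pigeonhole: to guarantee k in one of n categories, need (k-1)×n + 1.
k = 4, n = 5
Minimum = (4-1) × 5 + 1 = 3 × 5 + 1

16


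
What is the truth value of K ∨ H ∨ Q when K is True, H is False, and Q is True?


K = True, H = False, Q = True
Step 1: K ∨ H = True OR False = True
Step 2: True ∨ Q = True OR True = True
OR is true when at least one operand is true.

True


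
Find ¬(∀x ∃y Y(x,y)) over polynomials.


Original: ∀x ∃y Y(x,y)
Rule: ¬∀→∃, ¬∃→∀, negate predicate.
Negation: ∃x ∀y ¬Y(x,y)

∃x ∀y ¬Y(x,y)


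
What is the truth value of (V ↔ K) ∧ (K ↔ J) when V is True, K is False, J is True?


V = True, K = False, J = True
Step 1: V ↔ K is true when V and K have the same value. Result: False
Step 2: K ↔ J is true when K and J have the same value. Result: False
Step 3: False ∧ False = False

False


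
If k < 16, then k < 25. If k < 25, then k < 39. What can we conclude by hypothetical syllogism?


Hypothetical syllogism: P → Q, Q → R ⊢ P → R
Premise 1: k < 16 → k < 25
Premise 2: k < 25 → k < 39
Chain the implications: the middle term (k < 25) links the two.
Conclusion: If k < 16, then k < 39.

If k < 16, then k < 39.


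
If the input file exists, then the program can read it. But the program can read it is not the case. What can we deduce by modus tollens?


Modus tollens: P → Q, ¬Q ⊢ ¬P
P: the input file exists
Q: the program can read it
We have P → Q and Q is false.
By modus tollens, P must be false.

It is not the case that the input file exists


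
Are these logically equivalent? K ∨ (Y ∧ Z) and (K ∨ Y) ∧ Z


Expression 1: K ∨ (Y ∧ Z)
Expression 2: (K ∨ Y) ∧ Z
Truth table (K Y Z | Expr1 Expr2):
  T T T |   T     T
  T T F |   T     F   ← differ
  T F T |   T     T
  T F F |   T     F   ← differ
  F T T |   T     T
  F T F |   F     F
  F F T |   F     F
  F F F |   F     F
Counterexample: K=T, Y=T, Z=F gives Expr1 = T but Expr2 = F, so the expressions are NOT logically equivalent.

No


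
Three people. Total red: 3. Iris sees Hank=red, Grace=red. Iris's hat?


Total red = 3, seen red = 2
Own red = 3 - 2 = 1
Iris's hat is red.

red


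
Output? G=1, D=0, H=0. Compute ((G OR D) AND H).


G OR D = 1|0 = 1
1 AND 0 = 0

0


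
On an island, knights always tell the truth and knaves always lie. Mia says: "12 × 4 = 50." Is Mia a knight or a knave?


Statement: "12 × 4 = 50."
Actual: 12 × 4 = 48
Claimed: 50
Statement is FALSE → Mia lies → Knave

Knave


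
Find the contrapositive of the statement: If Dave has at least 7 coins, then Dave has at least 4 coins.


Original: If Dave has at least 7 coins, then Dave has at least 4 coins
Contrapositive: If ¬Q, then ¬P
Negate Q: not (Dave has at least 4 coins)
Negate P: not (Dave has at least 7 coins)

If not (Dave has at least 4 coins), then not (Dave has at least 7 coins).


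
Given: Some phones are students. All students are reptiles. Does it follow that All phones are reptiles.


Premise 1: Some phones are students.
Premise 2: All students are reptiles.
Conclusion: All phones are reptiles.
Fallacy: illicit minor. The minor term (phones) is distributed in the conclusion ('All phones ...') but undistributed in its premise ('Some phones are students' doesn't cover all phones).
Only 'Some phones are reptiles' follows, not 'All'.

Invalid


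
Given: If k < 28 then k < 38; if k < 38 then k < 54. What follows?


Hypothetical syllogism: P → Q, Q → R ⊢ P → R
Premise 1: k < 28 → k < 38
Premise 2: k < 38 → k < 54
Chain the implications: the middle term (k < 38) links the two.
Conclusion: If k < 28, then k < 54.

If k < 28, then k < 54.


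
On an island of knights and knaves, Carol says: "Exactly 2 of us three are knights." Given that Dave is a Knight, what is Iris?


Carol claims exactly 2 knights among Carol, Dave, Iris.
Given: Dave is a Knight.

Case 1: Carol is a Knight (tells truth)
  Then exactly 2 of the three are knights.
  Counting Carol, Dave: 2 knight(s) so far. Need 0 more → Iris = Knave.
Case 2: Carol is a Knave (lies)
  Then the count is NOT 2.
  If Iris = Knight, count = 2 = 2 → claim would be true, contradicts lie.
  If Iris = Knave, count = 1 ≠ 2 → lie confirmed ✓

Iris is a Knave.

Knave


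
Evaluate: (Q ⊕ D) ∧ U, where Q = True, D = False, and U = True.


Q = True, D = False, U = True
Step 1: Q ⊕ D = True XOR False = True
Step 2: True ∧ U = True AND True = True
XOR true when exactly one of Q,D is true; then AND with U.

True


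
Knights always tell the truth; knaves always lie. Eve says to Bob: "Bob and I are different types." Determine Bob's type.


Eve says: "Bob and I are different types."
Case 1: Eve is a Knight (truth-teller)
  Statement is true → they ARE different → Bob is a Knave
Case 2: Eve is a Knave (liar)
  Statement is false → they are NOT different → Bob is a Knave
In both cases, Bob is a Knave.

Knave


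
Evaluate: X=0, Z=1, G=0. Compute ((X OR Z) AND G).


X OR Z = 0|1 = 1
1 AND 0 = 0

0


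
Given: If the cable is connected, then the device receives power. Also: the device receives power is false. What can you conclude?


Modus tollens: P → Q, ¬Q ⊢ ¬P
P: the cable is connected
Q: the device receives power
We have P → Q and Q is false.
By modus tollens, P must be false.

It is not the case that the cable is connected


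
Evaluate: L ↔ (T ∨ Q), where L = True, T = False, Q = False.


L = True, T = False, Q = False
Step 1: T ∨ Q = False OR False = False
Step 2: L ↔ (False): true when both sides have same truth value.
Result: True ↔ False = False

False


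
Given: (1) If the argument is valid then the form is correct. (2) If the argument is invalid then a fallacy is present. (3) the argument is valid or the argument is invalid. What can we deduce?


Constructive dilemma: (P → Q) ∧ (R → S), P ∨ R ⊢ Q ∨ S
Premise 1: the argument is valid → the form is correct
Premise 2: the argument is invalid → a fallacy is present
Premise 3: the argument is valid ∨ the argument is invalid
Case 1: Assuming the argument is valid, then by Premise 1, the form is correct.
Case 2: Assuming the argument is invalid, then by Premise 2, a fallacy is present.
Since one of the argument is valid or the argument is invalid must hold, we get the form is correct or a fallacy is present.

The form is correct or a fallacy is present.


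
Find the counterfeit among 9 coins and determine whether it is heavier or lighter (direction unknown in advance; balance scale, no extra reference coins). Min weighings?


Let n = 9. 18 possibilities (n coins × lighter/heavier); each weighing has 3 outcomes.
Bound for k weighings: say the first weighing puts j coins on each pan. If it tips, the 2j weighed coins remain suspects (each with a known direction) and k-1 weighings give 3^(k-1) outcomes; 3^(k-1) is odd, so 2j ≤ 3^(k-1) - 1. If it balances, the n - 2j unweighed coins remain with direction unknown: 2(n - 2j) ≤ 3^(k-1) - 1 by the same parity argument. Adding, n ≤ (3^(k-1) - 1) + (3^(k-1) - 1)/2 = (3^k - 3)/2, and the classical three-group strategy achieves this (3 coins in 2 weighings, 12 in 3, 39 in 4, 120 in 5).
So we need the smallest k with (3^k - 3)/2 ≥ 9.
k = 2: (3^2 - 3)/2 = 3 < 9 ✗
k = 3: (3^3 - 3)/2 = 12 ≥ 9 ✓

3


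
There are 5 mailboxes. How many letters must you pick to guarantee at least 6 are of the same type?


Pigeonhole: to guarantee k in one of n categories, need (k-1)×n + 1.
k = 6, n = 5
Minimum = (6-1) × 5 + 1 = 5 × 5 + 1

26


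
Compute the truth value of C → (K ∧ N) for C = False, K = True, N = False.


C = False, K = True, N = False
Step 1: K ∧ N = True AND False = False
Step 2: C → (False): false only when C=True and consequent=False.
Result: True

True


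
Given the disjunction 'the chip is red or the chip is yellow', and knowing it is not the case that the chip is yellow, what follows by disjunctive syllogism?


Disjunctive syllogism: P ∨ Q, ¬P ⊢ Q
Disjunction: the chip is red ∨ the chip is yellow
We know it is not the case that the chip is yellow.
By disjunctive syllogism, the other disjunct must be true.

The chip is red


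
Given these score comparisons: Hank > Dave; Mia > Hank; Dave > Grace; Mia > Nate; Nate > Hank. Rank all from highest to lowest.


Constraints: Hank > Dave; Mia > Hank; Dave > Grace; Mia > Nate; Nate > Hank
Method: at each step, the next-highest is the one remaining person who never appears on the smaller side of a constraint between remaining people.
  Step 1: remaining {Nate, Mia, Hank, Dave, Grace}; on the smaller side: {Nate, Hank, Dave, Grace} → Mia is next (Mia > Hank; Mia > Nate).
  Step 2: remaining {Nate, Hank, Dave, Grace}; on the smaller side: {Hank, Dave, Grace} → Nate is next (Nate > Hank).
  Step 3: remaining {Hank, Dave, Grace}; on the smaller side: {Dave, Grace} → Hank is next (Hank > Dave).
  Step 4: remaining {Dave, Grace}; on the smaller side: {Grace} → Dave is next (Dave > Grace).
  Step 5: only Grace remains → lowest.
Final ranking (highest to lowest):

Mia > Nate > Hank > Dave > Grace


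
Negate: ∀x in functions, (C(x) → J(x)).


Original: ∀x (C(x) → J(x))
Rule: ¬∀→∃, ¬∃→∀, negate predicate.
Negation: ∃x (C(x) ∧ ¬J(x))

∃x (C(x) ∧ ¬J(x))


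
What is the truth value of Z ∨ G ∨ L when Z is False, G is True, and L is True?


Z = False, G = True, L = True
Step 1: Z ∨ G = False OR True = True
Step 2: True ∨ L = True OR True = True
OR is true when at least one operand is true.

True


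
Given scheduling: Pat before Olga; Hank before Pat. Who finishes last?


Constraints: Pat before Olga; Hank before Pat
The last task can have nothing scheduled after it, so it must never appear on the left of a 'before'.
Tasks appearing before some other task: Pat, Hank.
The only task not in that list is Olga → it is last.

Olga


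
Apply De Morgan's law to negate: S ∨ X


De Morgan's law: ¬(P ∨ Q) ≡ ¬P ∧ ¬Q
¬(S ∨ X) = ¬S ∧ ¬X

¬S ∧ ¬X


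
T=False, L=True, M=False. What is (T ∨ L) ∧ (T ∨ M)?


T = False, L = True, M = False
Expression: (T ∨ L) ∧ (T ∨ M)
Step 1: T ∨ L = False OR True = True
Step 2: T ∨ M = False OR False = False
Step 3: (True) ∧ (False) = True AND False = False

False


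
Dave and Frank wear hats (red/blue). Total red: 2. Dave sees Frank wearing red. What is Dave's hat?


Total red = 2, Frank = red
Red accounted for: 1
Remaining for Dave: 1
Dave's hat is red.

red


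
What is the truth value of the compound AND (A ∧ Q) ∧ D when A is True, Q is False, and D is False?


A = True, Q = False, D = False
Step 1: A ∧ Q = True AND False = False
Step 2: False ∧ D = False AND False = False
AND is true only when ALL operands are true.

False


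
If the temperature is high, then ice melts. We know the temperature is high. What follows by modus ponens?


Modus ponens: P → Q, P ⊢ Q
P: the temperature is high
Q: ice melts
We have P → Q and P is true.
By modus ponens, Q must be true.

Ice melts


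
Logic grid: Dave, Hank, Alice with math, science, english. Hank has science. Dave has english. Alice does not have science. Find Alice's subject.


From clues:
  Hank → science
  Dave → english
By elimination, Alice gets the remaining.

math


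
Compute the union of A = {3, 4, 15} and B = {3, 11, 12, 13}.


A = {3, 4, 15}
B = {3, 11, 12, 13}
Operation: union
All elements combined: 3, 4, 11, 12, 13, 15

{3, 4, 11, 12, 13, 15}


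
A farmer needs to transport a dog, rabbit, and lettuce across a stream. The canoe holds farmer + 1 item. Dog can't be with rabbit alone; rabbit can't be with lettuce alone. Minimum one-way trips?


1. farmer+rabbit → 2. farmer ← 3. farmer+dog → 4. farmer+rabbit ← 5. farmer+lettuce → 6. farmer ← 7. farmer+rabbit →
Minimum trips = 7

7


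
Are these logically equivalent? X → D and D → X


Expression 1: X → D
Expression 2: D → X
Truth table (X D | Expr1 Expr2):
  T T |   T     T
  T F |   F     T   ← differ
  F T |   T     F   ← differ
  F F |   T     T
Counterexample: X=T, D=F gives Expr1 = F but Expr2 = T, so the expressions are NOT logically equivalent.

No


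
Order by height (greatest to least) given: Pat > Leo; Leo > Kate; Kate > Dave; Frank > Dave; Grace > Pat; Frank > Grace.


Constraints: Pat > Leo; Leo > Kate; Kate > Dave; Frank > Dave; Grace > Pat; Frank > Grace
Method: at each step, the next-highest is the one remaining person who never appears on the smaller side of a constraint between remaining people.
  Step 1: remaining {Frank, Leo, Grace, Kate, Dave, Pat}; on the smaller side: {Leo, Grace, Kate, Dave, Pat} → Frank is next (Frank > Dave; Frank > Grace).
  Step 2: remaining {Leo, Grace, Kate, Dave, Pat}; on the smaller side: {Leo, Kate, Dave, Pat} → Grace is next (Grace > Pat).
  Step 3: remaining {Leo, Kate, Dave, Pat}; on the smaller side: {Leo, Kate, Dave} → Pat is next (Pat > Leo).
  Step 4: remaining {Leo, Kate, Dave}; on the smaller side: {Kate, Dave} → Leo is next (Leo > Kate).
  Step 5: remaining {Kate, Dave}; on the smaller side: {Dave} → Kate is next (Kate > Dave).
  Step 6: only Dave remains → lowest.
Final ranking (highest to lowest):

Frank > Grace > Pat > Leo > Kate > Dave


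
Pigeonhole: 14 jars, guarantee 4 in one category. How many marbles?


Pigeonhole: to guarantee k in one of n categories, need (k-1)×n + 1.
k = 4, n = 14
Minimum = (4-1) × 14 + 1 = 3 × 14 + 1

43


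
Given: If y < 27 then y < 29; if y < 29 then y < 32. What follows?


Hypothetical syllogism: P → Q, Q → R ⊢ P → R
Premise 1: y < 27 → y < 29
Premise 2: y < 29 → y < 32
Chain the implications: the middle term (y < 29) links the two.
Conclusion: If y < 27, then y < 32.

If y < 27, then y < 32.


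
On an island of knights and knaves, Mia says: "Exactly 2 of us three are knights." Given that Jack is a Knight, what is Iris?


Mia claims exactly 2 knights among Mia, Jack, Iris.
Given: Jack is a Knight.

Case 1: Mia is a Knight (tells truth)
  Then exactly 2 of the three are knights.
  Counting Mia, Jack: 2 knight(s) so far. Need 0 more → Iris = Knave.
Case 2: Mia is a Knave (lies)
  Then the count is NOT 2.
  If Iris = Knight, count = 2 = 2 → claim would be true, contradicts lie.
  If Iris = Knave, count = 1 ≠ 2 → lie confirmed ✓

Iris is a Knave.

Knave


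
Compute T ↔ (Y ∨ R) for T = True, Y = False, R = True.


T = True, Y = False, R = True
Step 1: Y ∨ R = False OR True = True
Step 2: T ↔ (True): true when both sides have same truth value.
Result: True ↔ True = True

True


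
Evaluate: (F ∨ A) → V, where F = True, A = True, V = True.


F = True, A = True, V = True
Step 1: F ∨ A = True OR True = True
Step 2: (True) → V: false only when antecedent=True and V=False.
Result: True

True


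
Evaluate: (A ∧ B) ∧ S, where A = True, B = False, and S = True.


A = True, B = False, S = True
Step 1: A ∧ B = True AND False = False
Step 2: False ∧ S = False AND True = False
AND is true only when ALL operands are true.

False


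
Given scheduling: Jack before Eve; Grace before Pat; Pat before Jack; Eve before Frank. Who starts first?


Constraints: Jack before Eve; Grace before Pat; Pat before Jack; Eve before Frank
The first task can have nothing scheduled before it, so it must never appear on the right of a 'before'.
Tasks appearing after some 'before': Eve, Pat, Jack, Frank.
The only task not in that list is Grace → it is first.

Grace


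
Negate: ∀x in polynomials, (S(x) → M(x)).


Original: ∀x (S(x) → M(x))
Rule: ¬∀→∃, ¬∃→∀, negate predicate.
Negation: ∃x (S(x) ∧ ¬M(x))

∃x (S(x) ∧ ¬M(x))


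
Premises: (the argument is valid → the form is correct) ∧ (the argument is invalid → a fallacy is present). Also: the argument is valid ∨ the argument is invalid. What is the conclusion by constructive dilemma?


Constructive dilemma: (P → Q) ∧ (R → S), P ∨ R ⊢ Q ∨ S
Premise 1: the argument is valid → the form is correct
Premise 2: the argument is invalid → a fallacy is present
Premise 3: the argument is valid ∨ the argument is invalid
Case 1: Assuming the argument is valid, then by Premise 1, the form is correct.
Case 2: Assuming the argument is invalid, then by Premise 2, a fallacy is present.
Since one of the argument is valid or the argument is invalid must hold, we get the form is correct or a fallacy is present.

The form is correct or a fallacy is present.


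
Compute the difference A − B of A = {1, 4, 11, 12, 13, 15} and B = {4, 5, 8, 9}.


A = {1, 4, 11, 12, 13, 15}
B = {4, 5, 8, 9}
Operation: difference A − B
In A but not B: 1, 11, 12, 13, 15

{1, 11, 12, 13, 15}


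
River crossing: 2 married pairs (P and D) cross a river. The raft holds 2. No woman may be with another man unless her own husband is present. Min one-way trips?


Label couples P and D.
1. WP+WD → (far: WP,WD; near: HP,HD)
2. WP ←   (far: WD; near: HP,HD,WP)
3. HP+HD → (far: HP,HD,WD; near: WP)
4. HP ←   (far: HD,WD; near: HP,WP)  — HP returns, since WP is alone on near bank
5. HP+WP → (far: all four; near: empty)
Every state respects the constraint.
Minimum trips = 5

5


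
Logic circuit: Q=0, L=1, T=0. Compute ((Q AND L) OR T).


Q AND L = 0&1 = 0
0 OR 0 = 0

0


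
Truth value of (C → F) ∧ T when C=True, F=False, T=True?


C = True, F = False, T = True
Expression: (C → F) ∧ T
Step 1: C → F = True → False (false only if C=True, F=False) = False
Step 2: (False) ∧ T = False AND True = False

False


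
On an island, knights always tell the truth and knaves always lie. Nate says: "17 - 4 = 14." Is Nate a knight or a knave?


Statement: "17 - 4 = 14."
Actual: 17 - 4 = 13
Claimed: 14
Statement is FALSE → Nate lies → Knave

Knave


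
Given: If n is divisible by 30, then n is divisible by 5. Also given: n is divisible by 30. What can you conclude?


Modus ponens: P → Q, P ⊢ Q
P: n is divisible by 30
Q: n is divisible by 5
We have P → Q and P is true.
By modus ponens, Q must be true.

n is divisible by 5


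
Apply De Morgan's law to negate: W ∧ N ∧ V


De Morgan's law: ¬(P ∧ Q ∧ R) ≡ ¬P ∨ ¬Q ∨ ¬R
¬(W ∧ N ∧ V) = ¬W ∨ ¬N ∨ ¬V

¬W ∨ ¬N ∨ ¬V


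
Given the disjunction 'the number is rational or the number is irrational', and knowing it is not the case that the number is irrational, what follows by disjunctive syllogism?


Disjunctive syllogism: P ∨ Q, ¬P ⊢ Q
Disjunction: the number is rational ∨ the number is irrational
We know it is not the case that the number is irrational.
By disjunctive syllogism, the other disjunct must be true.

The number is rational


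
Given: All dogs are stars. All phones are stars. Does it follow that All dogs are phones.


Premise 1: All dogs are stars.
Premise 2: All phones are stars.
Conclusion: All dogs are phones.
Fallacy: undistributed middle. stars is predicate in both.
Counterexample: dogs and phones could be disjoint subsets of stars.

Invalid


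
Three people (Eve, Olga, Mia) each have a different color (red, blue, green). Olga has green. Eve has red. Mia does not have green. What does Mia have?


From clues:
  Eve → red
  Olga → green
By elimination, Mia gets the remaining.

blue


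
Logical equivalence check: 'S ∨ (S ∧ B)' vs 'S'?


Expression 1: S ∨ (S ∧ B)
Expression 2: S
Truth table (S B | Expr1 Expr2):
  T T |   T     T
  T F |   T     T
  F T |   F     F
  F F |   F     F
All 4 rows agree, so the expressions are logically equivalent.

Yes


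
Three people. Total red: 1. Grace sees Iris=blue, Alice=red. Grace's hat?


Total red = 1, seen red = 1
Own red = 1 - 1 = 0
Grace's hat is blue.

blue


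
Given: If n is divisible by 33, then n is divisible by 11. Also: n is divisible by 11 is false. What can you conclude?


Modus tollens: P → Q, ¬Q ⊢ ¬P
P: n is divisible by 33
Q: n is divisible by 11
We have P → Q and Q is false.
By modus tollens, P must be false.

It is not the case that n is divisible by 33


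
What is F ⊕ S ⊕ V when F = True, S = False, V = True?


F = True, S = False, V = True
Step 1: F ⊕ S = True XOR False = True
Step 2: True ⊕ V = True XOR True = False
XOR is true when an odd number of operands are true.

False


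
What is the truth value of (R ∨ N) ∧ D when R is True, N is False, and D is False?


R = True, N = False, D = False
Step 1: R ∨ N = True OR False = True
Step 2: True ∧ D = True AND False = False
OR is true when at least one operand is true; AND requires both.

False


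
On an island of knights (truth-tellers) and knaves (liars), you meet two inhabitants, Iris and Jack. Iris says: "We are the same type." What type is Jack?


Iris says: "We are the same type."
Case 1: Iris is a Knight (truth-teller)
  Statement is true → they ARE the same → Jack is also a Knight
Case 2: Iris is a Knave (liar)
  Statement is false → they are NOT the same → Jack is a Knight
In both cases, Jack is a Knight.

Knight


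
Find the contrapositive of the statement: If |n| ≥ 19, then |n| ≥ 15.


Original: If |n| ≥ 19, then |n| ≥ 15
Contrapositive: If ¬Q, then ¬P
Negate Q: not (|n| ≥ 15)
Negate P: not (|n| ≥ 19)

If not (|n| ≥ 15), then not (|n| ≥ 19).


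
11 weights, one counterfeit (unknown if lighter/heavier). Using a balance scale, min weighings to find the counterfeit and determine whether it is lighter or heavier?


Let n = 11. 22 possibilities (n weights × lighter/heavier); each weighing has 3 outcomes.
Bound for k weighings: say the first weighing puts j weights on each pan. If it tips, the 2j weighed weights remain suspects (each with a known direction) and k-1 weighings give 3^(k-1) outcomes; 3^(k-1) is odd, so 2j ≤ 3^(k-1) - 1. If it balances, the n - 2j unweighed weights remain with direction unknown: 2(n - 2j) ≤ 3^(k-1) - 1 by the same parity argument. Adding, n ≤ (3^(k-1) - 1) + (3^(k-1) - 1)/2 = (3^k - 3)/2, and the classical three-group strategy achieves this (3 weights in 2 weighings, 12 in 3, 39 in 4, 120 in 5).
So we need the smallest k with (3^k - 3)/2 ≥ 11.
k = 2: (3^2 - 3)/2 = 3 < 11 ✗
k = 3: (3^3 - 3)/2 = 12 ≥ 11 ✓

3


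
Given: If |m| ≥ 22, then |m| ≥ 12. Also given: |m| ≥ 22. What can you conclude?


Modus ponens: P → Q, P ⊢ Q
P: |m| ≥ 22
Q: |m| ≥ 12
We have P → Q and P is true.
By modus ponens, Q must be true.

|m| ≥ 12


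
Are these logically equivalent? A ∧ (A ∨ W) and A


Expression 1: A ∧ (A ∨ W)
Expression 2: A
Truth table (A W | Expr1 Expr2):
  T T |   T     T
  T F |   T     T
  F T |   F     F
  F F |   F     F
All 4 rows agree, so the expressions are logically equivalent.

Yes


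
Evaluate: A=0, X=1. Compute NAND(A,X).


A AND X = 0
NOT(0) = 1

1


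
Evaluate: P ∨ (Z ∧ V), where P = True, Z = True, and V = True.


P = True, Z = True, V = True
Step 1: Z ∧ V = True AND True = True
Step 2: P ∨ True = True OR True = True
AND evaluated first (higher precedence); then OR applied.

True


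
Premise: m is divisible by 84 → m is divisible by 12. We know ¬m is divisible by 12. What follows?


Modus tollens: P → Q, ¬Q ⊢ ¬P
P: m is divisible by 84
Q: m is divisible by 12
We have P → Q and Q is false.
By modus tollens, P must be false.

It is not the case that m is divisible by 84


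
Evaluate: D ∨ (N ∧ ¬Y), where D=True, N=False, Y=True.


D = True, N = False, Y = True
Expression: D ∨ (N ∧ ¬Y)
Step 1: ¬Y = NOT True = False
Step 2: N ∧ ¬Y = False AND False = False
Step 3: D ∨ (False) = True OR False = True

True


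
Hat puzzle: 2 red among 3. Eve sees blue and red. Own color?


Total red = 2, seen red = 1
Own red = 2 - 1 = 1
Eve's hat is red.

red


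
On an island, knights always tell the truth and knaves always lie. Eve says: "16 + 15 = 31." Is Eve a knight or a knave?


Statement: "16 + 15 = 31."
Actual: 16 + 15 = 31
Claimed: 31
Statement is TRUE → Eve tells the truth → Knight

Knight


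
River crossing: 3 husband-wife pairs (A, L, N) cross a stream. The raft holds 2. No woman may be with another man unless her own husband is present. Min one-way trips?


Label couples A, L, N (H = husband, W = wife).
Counting alone: 6 people, the raft carries 2 and someone must bring it back, so each round trip nets at most +1 on the far side until the last crossing → at least 9 trips. The jealousy constraint makes 9 impossible; the shortest valid schedule has 11:
1. WA+WL →  (far: WA,WL; near: HA,HL,HN,WN)
2. WA ←       (far: WL; near: HA,HL,HN,WA,WN)
3. WA+WN →  (far: WA,WL,WN; near: HA,HL,HN)
4. WA ←       (far: WL,WN; near: HA,HL,HN,WA)
5. HL+HN →  (far: HL,WL,HN,WN; near: HA,WA)
6. HL+WL ←  (far: HN,WN; near: HA,WA,HL,WL)
7. HA+HL →  (far: HA,HL,HN,WN; near: WA,WL)
8. WN ←       (far: HA,HL,HN; near: WA,WL,WN)
9. WA+WL →  (far: HA,WA,HL,WL,HN; near: WN)
10. HN ←      (far: HA,WA,HL,WL; near: HN,WN)
11. HN+WN → (far: all six; near: empty)
In every state each wife is either with her husband or with no other man.
Minimum trips = 11

11


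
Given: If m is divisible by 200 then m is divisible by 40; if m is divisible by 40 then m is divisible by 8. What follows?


Hypothetical syllogism: P → Q, Q → R ⊢ P → R
Premise 1: m is divisible by 200 → m is divisible by 40
Premise 2: m is divisible by 40 → m is divisible by 8
Chain the implications: the middle term (m is divisible by 40) links the two.
Conclusion: If m is divisible by 200, then m is divisible by 8.

If m is divisible by 200, then m is divisible by 8.


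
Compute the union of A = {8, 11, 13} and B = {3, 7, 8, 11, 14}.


A = {8, 11, 13}
B = {3, 7, 8, 11, 14}
Operation: union
All elements combined: 3, 7, 8, 11, 13, 14

{3, 7, 8, 11, 13, 14}


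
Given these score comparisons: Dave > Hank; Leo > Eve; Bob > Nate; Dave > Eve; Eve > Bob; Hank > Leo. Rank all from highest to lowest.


Constraints: Dave > Hank; Leo > Eve; Bob > Nate; Dave > Eve; Eve > Bob; Hank > Leo
Method: at each step, the next-highest is the one remaining person who never appears on the smaller side of a constraint between remaining people.
  Step 1: remaining {Leo, Nate, Hank, Dave, Bob, Eve}; on the smaller side: {Leo, Nate, Hank, Bob, Eve} → Dave is next (Dave > Hank; Dave > Eve).
  Step 2: remaining {Leo, Nate, Hank, Bob, Eve}; on the smaller side: {Leo, Nate, Bob, Eve} → Hank is next (Hank > Leo).
  Step 3: remaining {Leo, Nate, Bob, Eve}; on the smaller side: {Nate, Bob, Eve} → Leo is next (Leo > Eve).
  Step 4: remaining {Nate, Bob, Eve}; on the smaller side: {Nate, Bob} → Eve is next (Eve > Bob).
  Step 5: remaining {Nate, Bob}; on the smaller side: {Nate} → Bob is next (Bob > Nate).
  Step 6: only Nate remains → lowest.
Final ranking (highest to lowest):

Dave > Hank > Leo > Eve > Bob > Nate


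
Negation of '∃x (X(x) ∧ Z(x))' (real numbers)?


Original: ∃x (X(x) ∧ Z(x))
Rule: ¬∀→∃, ¬∃→∀, negate predicate.
Negation: ∀x (¬X(x) ∨ ¬Z(x))

∀x (¬X(x) ∨ ¬Z(x))


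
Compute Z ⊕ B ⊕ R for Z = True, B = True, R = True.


Z = True, B = True, R = True
Step 1: Z ⊕ B = True XOR True = False
Step 2: False ⊕ R = False XOR True = True
XOR is true when an odd number of operands are true.

True


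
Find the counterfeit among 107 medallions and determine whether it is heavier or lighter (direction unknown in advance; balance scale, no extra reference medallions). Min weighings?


Let n = 107. 214 possibilities (n medallions × lighter/heavier); each weighing has 3 outcomes.
Bound for k weighings: say the first weighing puts j medallions on each pan. If it tips, the 2j weighed medallions remain suspects (each with a known direction) and k-1 weighings give 3^(k-1) outcomes; 3^(k-1) is odd, so 2j ≤ 3^(k-1) - 1. If it balances, the n - 2j unweighed medallions remain with direction unknown: 2(n - 2j) ≤ 3^(k-1) - 1 by the same parity argument. Adding, n ≤ (3^(k-1) - 1) + (3^(k-1) - 1)/2 = (3^k - 3)/2, and the classical three-group strategy achieves this (3 medallions in 2 weighings, 12 in 3, 39 in 4, 120 in 5).
So we need the smallest k with (3^k - 3)/2 ≥ 107.
k = 4: (3^4 - 3)/2 = 39 < 107 ✗
k = 5: (3^5 - 3)/2 = 120 ≥ 107 ✓

5


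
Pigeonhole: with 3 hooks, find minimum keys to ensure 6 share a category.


Pigeonhole: to guarantee k in one of n categories, need (k-1)×n + 1.
k = 6, n = 3
Minimum = (6-1) × 3 + 1 = 5 × 3 + 1

16


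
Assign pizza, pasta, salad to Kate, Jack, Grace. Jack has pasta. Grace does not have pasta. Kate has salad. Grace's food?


From clues:
  Kate → salad
  Jack → pasta
By elimination, Grace gets the remaining.

pizza


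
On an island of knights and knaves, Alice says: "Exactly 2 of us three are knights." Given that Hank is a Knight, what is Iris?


Alice claims exactly 2 knights among Alice, Hank, Iris.
Given: Hank is a Knight.

Case 1: Alice is a Knight (tells truth)
  Then exactly 2 of the three are knights.
  Counting Alice, Hank: 2 knight(s) so far. Need 0 more → Iris = Knave.
Case 2: Alice is a Knave (lies)
  Then the count is NOT 2.
  If Iris = Knight, count = 2 = 2 → claim would be true, contradicts lie.
  If Iris = Knave, count = 1 ≠ 2 → lie confirmed ✓

Iris is a Knave.

Knave


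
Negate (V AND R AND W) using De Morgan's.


De Morgan's law: ¬(P ∧ Q ∧ R) ≡ ¬P ∨ ¬Q ∨ ¬R
¬(V ∧ R ∧ W) = ¬V ∨ ¬R ∨ ¬W

¬V ∨ ¬R ∨ ¬W


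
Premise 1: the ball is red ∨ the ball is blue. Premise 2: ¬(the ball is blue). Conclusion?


Disjunctive syllogism: P ∨ Q, ¬P ⊢ Q
Disjunction: the ball is red ∨ the ball is blue
We know it is not the case that the ball is blue.
By disjunctive syllogism, the other disjunct must be true.

The ball is red


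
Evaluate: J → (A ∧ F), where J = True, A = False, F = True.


J = True, A = False, F = True
Step 1: A ∧ F = False AND True = False
Step 2: J → (False): false only when J=True and consequent=False.
Result: False

False


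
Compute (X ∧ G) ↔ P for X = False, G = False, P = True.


X = False, G = False, P = True
Step 1: X ∧ G = False AND False = False
Step 2: (False) ↔ P: true when both sides have same truth value.
Result: False ↔ True = False

False


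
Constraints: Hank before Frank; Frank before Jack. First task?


Constraints: Hank before Frank; Frank before Jack
The first task can have nothing scheduled before it, so it must never appear on the right of a 'before'.
Tasks appearing after some 'before': Frank, Jack.
The only task not in that list is Hank → it is first.

Hank


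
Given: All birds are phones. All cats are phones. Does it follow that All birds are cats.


Premise 1: All birds are phones.
Premise 2: All cats are phones.
Conclusion: All birds are cats.
Fallacy: undistributed middle. phones is predicate in both.
Counterexample: birds and cats could be disjoint subsets of phones.

Invalid


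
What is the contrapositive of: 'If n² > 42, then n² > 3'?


Original: If n² > 42, then n² > 3
Contrapositive: If ¬Q, then ¬P
Negate Q: not (n² > 3)
Negate P: not (n² > 42)

If not (n² > 3), then not (n² > 42).
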